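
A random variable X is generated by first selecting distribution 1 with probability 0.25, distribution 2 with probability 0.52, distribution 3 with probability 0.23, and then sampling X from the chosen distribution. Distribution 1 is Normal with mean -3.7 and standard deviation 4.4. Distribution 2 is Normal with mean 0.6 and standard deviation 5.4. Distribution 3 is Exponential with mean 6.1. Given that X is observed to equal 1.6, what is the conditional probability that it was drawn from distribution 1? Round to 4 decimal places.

Likelihoods f(1.6 | ·): 1: 0.0438927; 2: 0.0726222; 3: 0.126112.
Posterior ∝ prior × likelihood. Numerator for 1: 0.25·0.0438927 = 0.0109732.
Normalizing constant: 0.25·0.0438927 + 0.52·0.0726222 + 0.23·0.126112 = 0.0777425.
P(1 | observation) = 0.0109732 / 0.0777425 = 0.141148.

0.1411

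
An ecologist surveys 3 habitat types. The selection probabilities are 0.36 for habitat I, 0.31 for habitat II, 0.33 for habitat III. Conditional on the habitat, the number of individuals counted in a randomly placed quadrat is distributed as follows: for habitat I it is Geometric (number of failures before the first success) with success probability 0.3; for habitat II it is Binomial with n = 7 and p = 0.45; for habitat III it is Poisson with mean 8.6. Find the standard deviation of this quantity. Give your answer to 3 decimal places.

Per component, I: μ=2.33333, E[X²]=13.2222; II: μ=3.15, E[X²]=11.655; III: μ=8.6, E[X²]=82.56.
E[X] = 0.36·2.33333 + 0.31·3.15 + 0.33·8.6 = 4.6545.
E[X²] = 0.36·13.2222 + 0.31·11.655 + 0.33·82.56 = 35.6178.
Var(X) = E[X²] − (E[X])² = 35.6178 − 21.6644 = 13.9535.
SD(X) = √13.9535 = 3.73544.

3.735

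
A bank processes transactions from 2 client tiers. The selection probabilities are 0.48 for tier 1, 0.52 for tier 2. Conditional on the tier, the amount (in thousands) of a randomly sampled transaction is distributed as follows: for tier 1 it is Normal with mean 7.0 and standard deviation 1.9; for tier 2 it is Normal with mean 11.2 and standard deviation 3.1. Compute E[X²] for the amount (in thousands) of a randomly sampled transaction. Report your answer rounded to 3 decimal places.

95.479

For each component E[X²] = Var + (mean)², giving 1: 52.61; 2: 135.05.
Overall E[X²] = 0.48·52.61 + 0.52·135.05 = 95.4788.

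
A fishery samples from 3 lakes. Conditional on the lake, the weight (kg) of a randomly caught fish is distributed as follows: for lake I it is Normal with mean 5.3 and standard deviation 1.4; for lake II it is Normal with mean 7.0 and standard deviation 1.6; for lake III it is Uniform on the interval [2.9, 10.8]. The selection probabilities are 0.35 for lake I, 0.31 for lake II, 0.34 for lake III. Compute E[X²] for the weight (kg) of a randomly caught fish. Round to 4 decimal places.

For each component E[X²] = Var + (mean)², giving I: 30.05; II: 51.56; III: 52.1233.
Overall E[X²] = 0.35·30.05 + 0.31·51.56 + 0.34·52.1233 = 44.223.

44.2230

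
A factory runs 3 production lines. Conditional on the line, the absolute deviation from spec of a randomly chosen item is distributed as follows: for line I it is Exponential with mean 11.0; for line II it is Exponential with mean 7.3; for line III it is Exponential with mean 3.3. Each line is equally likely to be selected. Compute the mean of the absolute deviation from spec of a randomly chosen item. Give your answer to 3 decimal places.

Component means — I: 11; II: 7.3; III: 3.3.
E[X] = 0.333333·11 + 0.333333·7.3 + 0.333333·3.3 = 7.2.

7.200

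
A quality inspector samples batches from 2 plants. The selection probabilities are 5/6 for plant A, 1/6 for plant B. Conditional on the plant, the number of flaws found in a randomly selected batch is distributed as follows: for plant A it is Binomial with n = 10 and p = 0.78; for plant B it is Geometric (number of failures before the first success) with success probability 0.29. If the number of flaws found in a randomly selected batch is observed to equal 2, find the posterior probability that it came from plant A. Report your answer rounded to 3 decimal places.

Likelihoods P(X=2 | ·): A: 0.000150239; B: 0.146189.
Posterior ∝ prior × likelihood. Numerator for A: 0.833333·0.000150239 = 0.000125199.
Normalizing constant: 0.833333·0.000150239 + 0.166667·0.146189 = 0.02449.
P(A | observation) = 0.000125199 / 0.02449 = 0.00511226.

0.005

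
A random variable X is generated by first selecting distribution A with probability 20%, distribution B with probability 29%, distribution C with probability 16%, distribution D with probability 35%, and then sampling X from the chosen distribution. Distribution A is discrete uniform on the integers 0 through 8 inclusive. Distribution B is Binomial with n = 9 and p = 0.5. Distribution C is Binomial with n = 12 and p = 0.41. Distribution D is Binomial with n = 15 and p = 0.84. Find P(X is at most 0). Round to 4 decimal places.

Conditional on each component, P(X ≤ 0): A: 0.111111; B: 0.00195312; C: 0.0017792; D: 1.15292e-12.
By total probability, P(X ≤ 0) = 0.2·0.111111 + 0.29·0.00195312 + 0.16·0.0017792 + 0.35·1.15292e-12 = 0.0230733.

0.0231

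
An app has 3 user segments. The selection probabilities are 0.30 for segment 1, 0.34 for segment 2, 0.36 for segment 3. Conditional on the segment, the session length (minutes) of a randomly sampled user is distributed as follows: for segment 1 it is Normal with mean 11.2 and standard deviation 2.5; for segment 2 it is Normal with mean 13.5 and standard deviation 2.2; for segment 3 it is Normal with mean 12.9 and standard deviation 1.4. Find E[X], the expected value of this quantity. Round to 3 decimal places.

Component means — 1: 11.2; 2: 13.5; 3: 12.9.
E[X] = 0.3·11.2 + 0.34·13.5 + 0.36·12.9 = 12.594.

12.594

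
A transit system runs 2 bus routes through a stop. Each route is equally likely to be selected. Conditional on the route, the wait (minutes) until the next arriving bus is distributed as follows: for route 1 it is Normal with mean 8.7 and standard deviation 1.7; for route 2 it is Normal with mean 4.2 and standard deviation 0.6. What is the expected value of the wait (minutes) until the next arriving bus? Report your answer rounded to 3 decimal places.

6.450

Component means — 1: 8.7; 2: 4.2.
E[X] = 0.5·8.7 + 0.5·4.2 = 6.45.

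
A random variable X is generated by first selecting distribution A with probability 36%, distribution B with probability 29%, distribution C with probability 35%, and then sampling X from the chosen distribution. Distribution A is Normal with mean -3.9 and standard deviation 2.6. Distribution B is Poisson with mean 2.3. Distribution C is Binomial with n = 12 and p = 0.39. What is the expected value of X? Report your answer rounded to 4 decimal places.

0.9010

Component means — A: -3.9; B: 2.3; C: 4.68.
E[X] = 0.36·-3.9 + 0.29·2.3 + 0.35·4.68 = 0.901.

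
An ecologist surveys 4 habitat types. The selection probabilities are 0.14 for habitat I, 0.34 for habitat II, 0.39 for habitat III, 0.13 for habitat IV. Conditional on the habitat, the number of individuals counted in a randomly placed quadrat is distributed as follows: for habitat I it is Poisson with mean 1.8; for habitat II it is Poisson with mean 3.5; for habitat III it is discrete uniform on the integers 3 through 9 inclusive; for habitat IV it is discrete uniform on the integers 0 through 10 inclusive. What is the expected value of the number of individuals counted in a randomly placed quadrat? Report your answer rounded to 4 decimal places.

4.4320

Component means — I: 1.8; II: 3.5; III: 6; IV: 5.
E[X] = 0.14·1.8 + 0.34·3.5 + 0.39·6 + 0.13·5 = 4.432.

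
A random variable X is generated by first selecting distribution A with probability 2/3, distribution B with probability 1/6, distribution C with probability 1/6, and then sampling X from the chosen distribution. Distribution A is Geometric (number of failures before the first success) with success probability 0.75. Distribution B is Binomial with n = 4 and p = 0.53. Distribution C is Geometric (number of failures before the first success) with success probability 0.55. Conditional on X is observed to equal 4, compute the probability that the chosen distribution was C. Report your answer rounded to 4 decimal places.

Likelihoods P(X=4 | ·): A: 0.00292969; B: 0.0789048; C: 0.0225534.
Posterior ∝ prior × likelihood. Numerator for C: 0.166667·0.0225534 = 0.00375891.
Normalizing constant: 0.666667·0.00292969 + 0.166667·0.0789048 + 0.166667·0.0225534 = 0.0188628.
P(C | observation) = 0.00375891 / 0.0188628 = 0.199276.

0.1993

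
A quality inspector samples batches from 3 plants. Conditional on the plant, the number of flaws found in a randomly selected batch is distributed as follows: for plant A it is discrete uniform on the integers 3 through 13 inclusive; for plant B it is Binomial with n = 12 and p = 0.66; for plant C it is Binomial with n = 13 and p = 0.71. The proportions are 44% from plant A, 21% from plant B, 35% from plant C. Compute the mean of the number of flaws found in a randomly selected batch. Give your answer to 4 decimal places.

Component means — A: 8; B: 7.92; C: 9.23.
E[X] = 0.44·8 + 0.21·7.92 + 0.35·9.23 = 8.4137.

8.4137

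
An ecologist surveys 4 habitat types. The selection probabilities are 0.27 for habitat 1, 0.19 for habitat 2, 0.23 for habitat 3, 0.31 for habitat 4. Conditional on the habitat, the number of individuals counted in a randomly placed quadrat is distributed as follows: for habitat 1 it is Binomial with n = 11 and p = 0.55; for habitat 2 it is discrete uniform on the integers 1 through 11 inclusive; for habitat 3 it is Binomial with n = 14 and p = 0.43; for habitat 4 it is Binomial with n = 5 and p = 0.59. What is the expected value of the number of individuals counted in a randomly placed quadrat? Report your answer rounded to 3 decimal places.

Component means — 1: 6.05; 2: 6; 3: 6.02; 4: 2.95.
E[X] = 0.27·6.05 + 0.19·6 + 0.23·6.02 + 0.31·2.95 = 5.0726.

5.073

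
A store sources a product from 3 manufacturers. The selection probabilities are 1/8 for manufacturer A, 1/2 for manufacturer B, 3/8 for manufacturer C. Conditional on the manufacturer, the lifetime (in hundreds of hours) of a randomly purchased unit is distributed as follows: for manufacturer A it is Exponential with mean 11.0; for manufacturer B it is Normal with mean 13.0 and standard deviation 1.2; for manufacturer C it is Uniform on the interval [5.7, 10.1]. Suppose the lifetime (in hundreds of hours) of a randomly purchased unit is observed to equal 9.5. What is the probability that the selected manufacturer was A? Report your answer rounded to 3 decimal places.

Likelihoods f(9.5 | ·): A: 0.0383296; B: 0.00472573; C: 0.227273.
Posterior ∝ prior × likelihood. Numerator for A: 0.125·0.0383296 = 0.00479121.
Normalizing constant: 0.125·0.0383296 + 0.5·0.00472573 + 0.375·0.227273 = 0.0923813.
P(A | observation) = 0.00479121 / 0.0923813 = 0.0518633.

0.052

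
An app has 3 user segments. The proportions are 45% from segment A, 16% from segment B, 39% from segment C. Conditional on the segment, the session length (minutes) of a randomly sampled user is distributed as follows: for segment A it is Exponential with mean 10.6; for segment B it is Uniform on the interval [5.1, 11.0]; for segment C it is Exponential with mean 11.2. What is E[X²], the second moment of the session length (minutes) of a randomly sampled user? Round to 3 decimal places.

209.800

For each component E[X²] = Var + (mean)², giving A: 224.72; B: 67.7033; C: 250.88.
Overall E[X²] = 0.45·224.72 + 0.16·67.7033 + 0.39·250.88 = 209.8.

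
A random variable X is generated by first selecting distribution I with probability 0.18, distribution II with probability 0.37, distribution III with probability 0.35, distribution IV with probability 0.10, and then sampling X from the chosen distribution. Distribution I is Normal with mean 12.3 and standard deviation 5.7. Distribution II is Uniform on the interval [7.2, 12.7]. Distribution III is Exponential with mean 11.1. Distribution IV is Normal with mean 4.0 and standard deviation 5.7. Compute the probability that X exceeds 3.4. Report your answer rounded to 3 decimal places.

0.851

Conditional on each component, P(X > 3.4): I: 0.940786; II: 1; III: 0.736161; IV: 0.541917.
By total probability, P(X > 3.4) = 0.18·0.940786 + 0.37·1 + 0.35·0.736161 + 0.1·0.541917 = 0.851189.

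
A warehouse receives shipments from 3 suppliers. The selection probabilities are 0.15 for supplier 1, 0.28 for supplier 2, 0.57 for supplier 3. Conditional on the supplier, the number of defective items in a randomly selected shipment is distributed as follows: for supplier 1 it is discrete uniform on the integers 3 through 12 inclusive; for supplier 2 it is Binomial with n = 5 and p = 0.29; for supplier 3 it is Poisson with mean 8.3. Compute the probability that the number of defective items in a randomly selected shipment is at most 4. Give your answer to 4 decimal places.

0.3571

Conditional on each supplier, P(X ≤ 4): 1: 0.2; 2: 0.997949; 3: 0.0836969.
By total probability, P(X ≤ 4) = 0.15·0.2 + 0.28·0.997949 + 0.57·0.0836969 = 0.357133.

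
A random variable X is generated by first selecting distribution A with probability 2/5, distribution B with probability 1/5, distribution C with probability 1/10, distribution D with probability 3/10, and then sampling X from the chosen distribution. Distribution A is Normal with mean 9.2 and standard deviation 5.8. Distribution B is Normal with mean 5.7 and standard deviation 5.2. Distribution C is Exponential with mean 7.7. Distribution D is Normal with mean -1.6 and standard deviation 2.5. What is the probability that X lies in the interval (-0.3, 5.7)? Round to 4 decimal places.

0.3063

Conditional on each component, P(-0.3 < X < 5.7): A: 0.222387; B: 0.375718; C: 0.52301; D: 0.299782.
By total probability, P(-0.3 < X < 5.7) = 0.4·0.222387 + 0.2·0.375718 + 0.1·0.52301 + 0.3·0.299782 = 0.306334.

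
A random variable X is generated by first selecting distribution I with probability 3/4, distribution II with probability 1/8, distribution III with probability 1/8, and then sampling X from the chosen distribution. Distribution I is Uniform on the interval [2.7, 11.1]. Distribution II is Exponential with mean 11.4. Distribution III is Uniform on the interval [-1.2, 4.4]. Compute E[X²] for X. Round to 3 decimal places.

73.254

For each component E[X²] = Var + (mean)², giving I: 53.49; II: 259.92; III: 5.17333.
Overall E[X²] = 0.75·53.49 + 0.125·259.92 + 0.125·5.17333 = 73.2542.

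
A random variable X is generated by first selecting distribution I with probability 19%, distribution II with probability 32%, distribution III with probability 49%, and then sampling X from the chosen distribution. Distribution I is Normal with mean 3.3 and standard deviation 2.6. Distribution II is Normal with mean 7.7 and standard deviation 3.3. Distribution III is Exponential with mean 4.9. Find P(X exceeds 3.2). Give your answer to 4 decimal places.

Conditional on each component, P(X > 3.2): I: 0.51534; II: 0.913659; III: 0.52045.
By total probability, P(X > 3.2) = 0.19·0.51534 + 0.32·0.913659 + 0.49·0.52045 = 0.645306.

0.6453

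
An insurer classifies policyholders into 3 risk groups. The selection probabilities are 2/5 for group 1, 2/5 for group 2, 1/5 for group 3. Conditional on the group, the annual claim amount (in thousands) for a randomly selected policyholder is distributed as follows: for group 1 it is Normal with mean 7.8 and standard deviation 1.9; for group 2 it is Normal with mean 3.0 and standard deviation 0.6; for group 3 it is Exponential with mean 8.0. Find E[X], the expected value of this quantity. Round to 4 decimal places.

Component means — 1: 7.8; 2: 3; 3: 8.
E[X] = 0.4·7.8 + 0.4·3 + 0.2·8 = 5.92.

5.9200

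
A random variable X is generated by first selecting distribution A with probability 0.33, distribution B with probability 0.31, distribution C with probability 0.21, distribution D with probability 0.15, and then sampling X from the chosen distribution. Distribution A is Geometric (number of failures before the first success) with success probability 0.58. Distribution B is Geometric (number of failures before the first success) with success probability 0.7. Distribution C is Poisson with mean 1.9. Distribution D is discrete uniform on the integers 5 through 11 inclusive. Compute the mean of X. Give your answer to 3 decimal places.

Component means — A: 0.724138; B: 0.428571; C: 1.9; D: 8.
E[X] = 0.33·0.724138 + 0.31·0.428571 + 0.21·1.9 + 0.15·8 = 1.97082.

1.971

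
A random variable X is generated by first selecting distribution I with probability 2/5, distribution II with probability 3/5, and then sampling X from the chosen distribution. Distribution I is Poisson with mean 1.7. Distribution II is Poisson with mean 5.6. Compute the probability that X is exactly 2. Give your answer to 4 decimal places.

0.1404

Conditional on each component, P(X = 2): I: 0.263978; II: 0.0579825.
By total probability, P(X = 2) = 0.4·0.263978 + 0.6·0.0579825 = 0.140381.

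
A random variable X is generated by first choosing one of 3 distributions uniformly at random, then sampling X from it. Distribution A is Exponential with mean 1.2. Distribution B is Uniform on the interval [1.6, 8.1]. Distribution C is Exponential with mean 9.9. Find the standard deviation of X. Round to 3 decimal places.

Per component, A: μ=1.2, E[X²]=2.88; B: μ=4.85, E[X²]=27.0433; C: μ=9.9, E[X²]=196.02.
E[X] = 0.333333·1.2 + 0.333333·4.85 + 0.333333·9.9 = 5.31667.
E[X²] = 0.333333·2.88 + 0.333333·27.0433 + 0.333333·196.02 = 75.3144.
Var(X) = E[X²] − (E[X])² = 75.3144 − 28.2669 = 47.0475.
SD(X) = √47.0475 = 6.85912.

6.859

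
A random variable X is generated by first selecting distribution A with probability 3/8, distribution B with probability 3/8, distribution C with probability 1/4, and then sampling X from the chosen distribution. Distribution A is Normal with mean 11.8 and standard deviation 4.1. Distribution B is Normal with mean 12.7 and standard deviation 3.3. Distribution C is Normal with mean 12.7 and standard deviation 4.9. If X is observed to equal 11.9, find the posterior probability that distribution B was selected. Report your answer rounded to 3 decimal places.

0.438

Likelihoods f(11.9 | ·): A: 0.0972741; B: 0.117391; C: 0.0803389.
Posterior ∝ prior × likelihood. Numerator for B: 0.375·0.117391 = 0.0440216.
Normalizing constant: 0.375·0.0972741 + 0.375·0.117391 + 0.25·0.0803389 = 0.100584.
P(B | observation) = 0.0440216 / 0.100584 = 0.43766.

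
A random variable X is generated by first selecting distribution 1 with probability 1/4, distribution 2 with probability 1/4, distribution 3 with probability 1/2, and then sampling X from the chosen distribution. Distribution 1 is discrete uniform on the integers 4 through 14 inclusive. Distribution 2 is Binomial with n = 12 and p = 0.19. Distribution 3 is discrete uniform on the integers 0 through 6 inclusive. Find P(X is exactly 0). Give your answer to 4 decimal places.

Conditional on each component, P(X = 0): 1: 0; 2: 0.0797664; 3: 0.142857.
By total probability, P(X = 0) = 0.25·0 + 0.25·0.0797664 + 0.5·0.142857 = 0.0913702.

0.0914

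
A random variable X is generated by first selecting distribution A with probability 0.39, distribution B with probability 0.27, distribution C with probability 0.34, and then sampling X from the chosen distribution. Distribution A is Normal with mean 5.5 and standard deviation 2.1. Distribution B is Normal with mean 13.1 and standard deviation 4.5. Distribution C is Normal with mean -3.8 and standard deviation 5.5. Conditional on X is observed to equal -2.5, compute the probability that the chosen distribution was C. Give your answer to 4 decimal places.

0.9954

Likelihoods f(-2.5 | ·): A: 0.000134075; B: 0.000217806; C: 0.0705368.
Posterior ∝ prior × likelihood. Numerator for C: 0.34·0.0705368 = 0.0239825.
Normalizing constant: 0.39·0.000134075 + 0.27·0.000217806 + 0.34·0.0705368 = 0.0240936.
P(C | observation) = 0.0239825 / 0.0240936 = 0.995389.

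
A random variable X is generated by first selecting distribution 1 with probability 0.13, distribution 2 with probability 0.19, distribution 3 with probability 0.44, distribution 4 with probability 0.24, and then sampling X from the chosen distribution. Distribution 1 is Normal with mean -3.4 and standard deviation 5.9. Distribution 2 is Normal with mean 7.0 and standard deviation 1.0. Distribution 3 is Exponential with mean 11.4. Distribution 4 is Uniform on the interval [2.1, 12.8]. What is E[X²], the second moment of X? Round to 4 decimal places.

For each component E[X²] = Var + (mean)², giving 1: 46.37; 2: 50; 3: 259.92; 4: 65.0433.
Overall E[X²] = 0.13·46.37 + 0.19·50 + 0.44·259.92 + 0.24·65.0433 = 145.503.

145.5033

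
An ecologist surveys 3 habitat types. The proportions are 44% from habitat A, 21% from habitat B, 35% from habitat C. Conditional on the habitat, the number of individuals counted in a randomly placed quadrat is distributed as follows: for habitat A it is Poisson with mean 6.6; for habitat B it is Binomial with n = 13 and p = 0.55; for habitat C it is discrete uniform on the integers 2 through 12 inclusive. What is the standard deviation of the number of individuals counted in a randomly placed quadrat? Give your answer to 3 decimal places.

2.671

Per component, A: μ=6.6, E[X²]=50.16; B: μ=7.15, E[X²]=54.34; C: μ=7, E[X²]=59.
E[X] = 0.44·6.6 + 0.21·7.15 + 0.35·7 = 6.8555.
E[X²] = 0.44·50.16 + 0.21·54.34 + 0.35·59 = 54.1318.
Var(X) = E[X²] − (E[X])² = 54.1318 − 46.9979 = 7.13392.
SD(X) = √7.13392 = 2.67094.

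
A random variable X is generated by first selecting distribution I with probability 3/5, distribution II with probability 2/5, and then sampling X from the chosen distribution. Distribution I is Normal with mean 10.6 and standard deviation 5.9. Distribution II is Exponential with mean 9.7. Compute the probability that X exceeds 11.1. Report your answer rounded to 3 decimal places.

0.407

Conditional on each component, P(X > 11.1): I: 0.466232; II: 0.318437.
By total probability, P(X > 11.1) = 0.6·0.466232 + 0.4·0.318437 = 0.407114.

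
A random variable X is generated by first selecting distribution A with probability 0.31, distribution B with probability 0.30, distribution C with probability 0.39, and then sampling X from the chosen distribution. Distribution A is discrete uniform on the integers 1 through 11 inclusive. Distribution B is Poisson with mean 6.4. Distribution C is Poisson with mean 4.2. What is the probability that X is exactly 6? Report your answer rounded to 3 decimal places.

Conditional on each component, P(X = 6): A: 0.0909091; B: 0.158585; C: 0.114321.
By total probability, P(X = 6) = 0.31·0.0909091 + 0.3·0.158585 + 0.39·0.114321 = 0.120343.

0.120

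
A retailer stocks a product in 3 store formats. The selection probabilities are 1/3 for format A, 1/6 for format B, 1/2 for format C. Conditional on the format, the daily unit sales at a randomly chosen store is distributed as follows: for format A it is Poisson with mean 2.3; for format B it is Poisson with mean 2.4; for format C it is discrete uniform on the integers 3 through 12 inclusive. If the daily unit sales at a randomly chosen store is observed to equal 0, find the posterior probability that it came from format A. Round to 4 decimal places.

0.6885

Likelihoods P(X=0 | ·): A: 0.100259; B: 0.090718; C: 0.
Posterior ∝ prior × likelihood. Numerator for A: 0.333333·0.100259 = 0.0334196.
Normalizing constant: 0.333333·0.100259 + 0.166667·0.090718 + 0.5·0 = 0.0485393.
P(A | observation) = 0.0334196 / 0.0485393 = 0.688507.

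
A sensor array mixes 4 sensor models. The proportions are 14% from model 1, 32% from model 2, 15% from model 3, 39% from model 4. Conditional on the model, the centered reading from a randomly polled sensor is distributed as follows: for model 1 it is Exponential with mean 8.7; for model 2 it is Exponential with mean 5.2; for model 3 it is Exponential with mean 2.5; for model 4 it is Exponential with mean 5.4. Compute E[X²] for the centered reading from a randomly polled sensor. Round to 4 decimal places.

63.1186

For each component E[X²] = Var + (mean)², giving 1: 151.38; 2: 54.08; 3: 12.5; 4: 58.32.
Overall E[X²] = 0.14·151.38 + 0.32·54.08 + 0.15·12.5 + 0.39·58.32 = 63.1186.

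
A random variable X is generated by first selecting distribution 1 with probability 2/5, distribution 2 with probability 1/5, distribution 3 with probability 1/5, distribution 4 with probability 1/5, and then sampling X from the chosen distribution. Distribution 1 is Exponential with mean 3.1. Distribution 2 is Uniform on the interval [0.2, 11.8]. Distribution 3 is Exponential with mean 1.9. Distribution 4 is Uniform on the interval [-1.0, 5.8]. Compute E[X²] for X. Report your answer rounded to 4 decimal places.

20.4973

For each component E[X²] = Var + (mean)², giving 1: 19.22; 2: 47.2133; 3: 7.22; 4: 9.61333.
Overall E[X²] = 0.4·19.22 + 0.2·47.2133 + 0.2·7.22 + 0.2·9.61333 = 20.4973.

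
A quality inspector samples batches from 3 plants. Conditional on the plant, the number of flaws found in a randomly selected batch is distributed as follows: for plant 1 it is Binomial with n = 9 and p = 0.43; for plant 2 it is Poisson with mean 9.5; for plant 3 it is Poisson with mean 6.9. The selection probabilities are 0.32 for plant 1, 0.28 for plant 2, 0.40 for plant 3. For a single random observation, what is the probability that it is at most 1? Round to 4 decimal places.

Conditional on each plant, P(X ≤ 1): 1: 0.0494745; 2: 0.000785944; 3: 0.0079615.
By total probability, P(X ≤ 1) = 0.32·0.0494745 + 0.28·0.000785944 + 0.4·0.0079615 = 0.0192365.

0.0192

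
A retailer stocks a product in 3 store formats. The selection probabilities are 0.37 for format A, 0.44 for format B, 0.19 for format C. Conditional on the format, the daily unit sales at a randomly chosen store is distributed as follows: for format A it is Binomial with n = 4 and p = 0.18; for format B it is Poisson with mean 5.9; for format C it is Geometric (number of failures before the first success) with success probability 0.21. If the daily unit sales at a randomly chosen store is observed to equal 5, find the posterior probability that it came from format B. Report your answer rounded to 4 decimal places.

0.8540

Likelihoods P(X=5 | ·): A: 0; B: 0.163208; C: 0.0646182.
Posterior ∝ prior × likelihood. Numerator for B: 0.44·0.163208 = 0.0718115.
Normalizing constant: 0.37·0 + 0.44·0.163208 + 0.19·0.0646182 = 0.084089.
P(B | observation) = 0.0718115 / 0.084089 = 0.853994.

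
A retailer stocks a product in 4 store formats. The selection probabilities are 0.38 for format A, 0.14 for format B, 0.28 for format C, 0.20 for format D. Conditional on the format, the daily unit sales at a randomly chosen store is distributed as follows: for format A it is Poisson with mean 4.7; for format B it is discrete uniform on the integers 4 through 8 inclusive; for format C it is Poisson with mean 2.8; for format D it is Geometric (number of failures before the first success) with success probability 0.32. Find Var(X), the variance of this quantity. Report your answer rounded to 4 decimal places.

6.0034

Per component, A: μ=4.7, E[X²]=26.79; B: μ=6, E[X²]=38; C: μ=2.8, E[X²]=10.64; D: μ=2.125, E[X²]=11.1562.
E[X] = 0.38·4.7 + 0.14·6 + 0.28·2.8 + 0.2·2.125 = 3.835.
E[X²] = 0.38·26.79 + 0.14·38 + 0.28·10.64 + 0.2·11.1562 = 20.7107.
Var(X) = E[X²] − (E[X])² = 20.7107 − 14.7072 = 6.00343.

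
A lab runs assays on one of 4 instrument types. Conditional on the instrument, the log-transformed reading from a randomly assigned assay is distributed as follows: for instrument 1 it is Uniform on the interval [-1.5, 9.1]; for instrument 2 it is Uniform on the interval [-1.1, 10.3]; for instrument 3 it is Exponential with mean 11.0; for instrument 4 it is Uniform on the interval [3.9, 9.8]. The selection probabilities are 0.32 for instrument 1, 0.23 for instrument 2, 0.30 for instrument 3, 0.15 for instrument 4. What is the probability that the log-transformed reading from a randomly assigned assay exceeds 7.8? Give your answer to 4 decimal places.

0.2882

Conditional on each instrument, P(X > 7.8): 1: 0.122642; 2: 0.219298; 3: 0.492091; 4: 0.338983.
By total probability, P(X > 7.8) = 0.32·0.122642 + 0.23·0.219298 + 0.3·0.492091 + 0.15·0.338983 = 0.288159.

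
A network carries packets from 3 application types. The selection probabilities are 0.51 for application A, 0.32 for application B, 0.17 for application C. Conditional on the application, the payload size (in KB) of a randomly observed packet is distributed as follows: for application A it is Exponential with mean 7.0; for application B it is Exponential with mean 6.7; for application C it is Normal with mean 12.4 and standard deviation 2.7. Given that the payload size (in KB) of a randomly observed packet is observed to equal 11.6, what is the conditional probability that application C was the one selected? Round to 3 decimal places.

0.518

Likelihoods f(11.6 | ·): A: 0.0272404; B: 0.0264248; C: 0.141411.
Posterior ∝ prior × likelihood. Numerator for C: 0.17·0.141411 = 0.0240398.
Normalizing constant: 0.51·0.0272404 + 0.32·0.0264248 + 0.17·0.141411 = 0.0463884.
P(C | observation) = 0.0240398 / 0.0463884 = 0.518229.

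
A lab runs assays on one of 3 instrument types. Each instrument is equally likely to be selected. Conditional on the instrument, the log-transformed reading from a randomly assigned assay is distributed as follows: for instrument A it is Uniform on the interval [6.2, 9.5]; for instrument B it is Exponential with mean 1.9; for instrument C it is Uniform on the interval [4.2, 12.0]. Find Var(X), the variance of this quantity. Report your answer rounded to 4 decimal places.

11.4075

Per component, A: μ=7.85, E[X²]=62.53; B: μ=1.9, E[X²]=7.22; C: μ=8.1, E[X²]=70.68.
E[X] = 0.333333·7.85 + 0.333333·1.9 + 0.333333·8.1 = 5.95.
E[X²] = 0.333333·62.53 + 0.333333·7.22 + 0.333333·70.68 = 46.81.
Var(X) = E[X²] − (E[X])² = 46.81 − 35.4025 = 11.4075.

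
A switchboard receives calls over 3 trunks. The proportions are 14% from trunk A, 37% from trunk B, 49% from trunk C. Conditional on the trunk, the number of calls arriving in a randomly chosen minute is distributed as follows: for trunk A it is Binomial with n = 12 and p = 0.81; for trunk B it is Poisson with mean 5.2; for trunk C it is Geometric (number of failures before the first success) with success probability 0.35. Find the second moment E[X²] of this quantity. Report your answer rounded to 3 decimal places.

For each component E[X²] = Var + (mean)², giving A: 96.3252; B: 32.24; C: 8.7551.
Overall E[X²] = 0.14·96.3252 + 0.37·32.24 + 0.49·8.7551 = 29.7043.

29.704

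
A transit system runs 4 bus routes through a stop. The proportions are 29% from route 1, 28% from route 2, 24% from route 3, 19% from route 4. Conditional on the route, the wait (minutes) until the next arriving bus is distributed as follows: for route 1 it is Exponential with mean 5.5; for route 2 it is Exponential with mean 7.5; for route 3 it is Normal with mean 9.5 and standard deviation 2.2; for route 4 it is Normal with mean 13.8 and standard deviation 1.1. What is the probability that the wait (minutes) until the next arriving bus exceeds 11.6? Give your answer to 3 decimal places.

Conditional on each route, P(X > 11.6): 1: 0.121348; 2: 0.212957; 3: 0.169904; 4: 0.97725.
By total probability, P(X > 11.6) = 0.29·0.121348 + 0.28·0.212957 + 0.24·0.169904 + 0.19·0.97725 = 0.321273.

0.321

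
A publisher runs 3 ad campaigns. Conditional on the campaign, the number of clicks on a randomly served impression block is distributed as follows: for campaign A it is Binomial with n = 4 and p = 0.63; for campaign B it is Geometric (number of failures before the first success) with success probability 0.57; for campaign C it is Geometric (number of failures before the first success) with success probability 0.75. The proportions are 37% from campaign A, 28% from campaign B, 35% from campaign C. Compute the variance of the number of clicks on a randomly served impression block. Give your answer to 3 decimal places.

1.831

Per component, A: μ=2.52, E[X²]=7.2828; B: μ=0.754386, E[X²]=1.89258; C: μ=0.333333, E[X²]=0.555556.
E[X] = 0.37·2.52 + 0.28·0.754386 + 0.35·0.333333 = 1.26029.
E[X²] = 0.37·7.2828 + 0.28·1.89258 + 0.35·0.555556 = 3.419.
Var(X) = E[X²] − (E[X])² = 3.419 − 1.58834 = 1.83066.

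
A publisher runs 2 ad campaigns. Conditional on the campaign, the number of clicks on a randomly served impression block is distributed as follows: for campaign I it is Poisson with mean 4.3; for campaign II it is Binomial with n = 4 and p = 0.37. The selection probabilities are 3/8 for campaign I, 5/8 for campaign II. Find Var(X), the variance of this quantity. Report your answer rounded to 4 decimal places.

Per component, I: μ=4.3, E[X²]=22.79; II: μ=1.48, E[X²]=3.1228.
E[X] = 0.375·4.3 + 0.625·1.48 = 2.5375.
E[X²] = 0.375·22.79 + 0.625·3.1228 = 10.498.
Var(X) = E[X²] − (E[X])² = 10.498 − 6.43891 = 4.05909.

4.0591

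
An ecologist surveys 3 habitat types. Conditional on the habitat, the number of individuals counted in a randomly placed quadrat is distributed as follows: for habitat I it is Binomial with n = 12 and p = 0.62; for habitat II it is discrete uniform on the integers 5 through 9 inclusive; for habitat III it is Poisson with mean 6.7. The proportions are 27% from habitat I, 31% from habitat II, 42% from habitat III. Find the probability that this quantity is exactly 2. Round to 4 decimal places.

0.0120

Conditional on each habitat, P(X = 2): I: 0.00159281; II: 0; III: 0.0276278.
By total probability, P(X = 2) = 0.27·0.00159281 + 0.31·0 + 0.42·0.0276278 = 0.0120337.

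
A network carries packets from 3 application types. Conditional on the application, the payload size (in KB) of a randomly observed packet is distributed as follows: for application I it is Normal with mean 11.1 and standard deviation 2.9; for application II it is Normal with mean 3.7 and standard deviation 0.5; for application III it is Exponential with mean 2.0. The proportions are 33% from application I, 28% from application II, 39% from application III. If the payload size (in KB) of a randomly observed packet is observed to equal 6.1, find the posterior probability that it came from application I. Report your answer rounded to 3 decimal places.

0.526

Likelihoods f(6.1 | ·): I: 0.0311178; II: 7.9226e-06; III: 0.0236795.
Posterior ∝ prior × likelihood. Numerator for I: 0.33·0.0311178 = 0.0102689.
Normalizing constant: 0.33·0.0311178 + 0.28·7.9226e-06 + 0.39·0.0236795 = 0.0195061.
P(I | observation) = 0.0102689 / 0.0195061 = 0.526445.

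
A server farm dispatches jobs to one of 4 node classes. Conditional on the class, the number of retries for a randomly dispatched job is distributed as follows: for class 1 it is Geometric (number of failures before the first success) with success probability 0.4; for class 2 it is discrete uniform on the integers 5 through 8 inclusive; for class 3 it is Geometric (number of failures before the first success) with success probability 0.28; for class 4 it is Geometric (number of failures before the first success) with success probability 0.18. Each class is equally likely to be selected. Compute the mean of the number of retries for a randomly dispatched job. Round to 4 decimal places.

3.7817

Component means — 1: 1.5; 2: 6.5; 3: 2.57143; 4: 4.55556.
E[X] = 0.25·1.5 + 0.25·6.5 + 0.25·2.57143 + 0.25·4.55556 = 3.78175.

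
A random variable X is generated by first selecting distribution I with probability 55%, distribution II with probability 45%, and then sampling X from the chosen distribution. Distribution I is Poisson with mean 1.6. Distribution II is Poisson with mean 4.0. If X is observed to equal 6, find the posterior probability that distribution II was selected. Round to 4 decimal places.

0.9477

Likelihoods P(X=6 | ·): I: 0.00470453; II: 0.104196.
Posterior ∝ prior × likelihood. Numerator for II: 0.45·0.104196 = 0.046888.
Normalizing constant: 0.55·0.00470453 + 0.45·0.104196 = 0.0494755.
P(II | observation) = 0.046888 / 0.0494755 = 0.947702.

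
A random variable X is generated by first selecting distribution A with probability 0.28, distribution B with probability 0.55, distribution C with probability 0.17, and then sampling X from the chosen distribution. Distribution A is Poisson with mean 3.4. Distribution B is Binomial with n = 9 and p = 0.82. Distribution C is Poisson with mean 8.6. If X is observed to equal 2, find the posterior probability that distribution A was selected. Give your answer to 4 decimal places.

0.9776

Likelihoods P(X=2 | ·): A: 0.192898; B: 0.000148196; C: 0.00680823.
Posterior ∝ prior × likelihood. Numerator for A: 0.28·0.192898 = 0.0540113.
Normalizing constant: 0.28·0.192898 + 0.55·0.000148196 + 0.17·0.00680823 = 0.0552502.
P(A | observation) = 0.0540113 / 0.0552502 = 0.977576.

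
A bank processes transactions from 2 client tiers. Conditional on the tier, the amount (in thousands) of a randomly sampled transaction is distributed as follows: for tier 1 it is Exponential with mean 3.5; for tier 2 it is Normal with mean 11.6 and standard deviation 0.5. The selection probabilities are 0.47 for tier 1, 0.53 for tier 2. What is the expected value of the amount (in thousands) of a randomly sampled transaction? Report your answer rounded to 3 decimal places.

7.793

Component means — 1: 3.5; 2: 11.6.
E[X] = 0.47·3.5 + 0.53·11.6 = 7.793.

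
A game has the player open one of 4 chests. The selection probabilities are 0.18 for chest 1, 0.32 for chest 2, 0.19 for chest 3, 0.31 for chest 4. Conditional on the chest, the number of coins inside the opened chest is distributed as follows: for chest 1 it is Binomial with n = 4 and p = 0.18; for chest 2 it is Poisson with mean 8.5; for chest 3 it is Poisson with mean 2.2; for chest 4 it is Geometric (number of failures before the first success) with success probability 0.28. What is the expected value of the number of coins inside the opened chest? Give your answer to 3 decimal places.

4.065

Component means — 1: 0.72; 2: 8.5; 3: 2.2; 4: 2.57143.
E[X] = 0.18·0.72 + 0.32·8.5 + 0.19·2.2 + 0.31·2.57143 = 4.06474.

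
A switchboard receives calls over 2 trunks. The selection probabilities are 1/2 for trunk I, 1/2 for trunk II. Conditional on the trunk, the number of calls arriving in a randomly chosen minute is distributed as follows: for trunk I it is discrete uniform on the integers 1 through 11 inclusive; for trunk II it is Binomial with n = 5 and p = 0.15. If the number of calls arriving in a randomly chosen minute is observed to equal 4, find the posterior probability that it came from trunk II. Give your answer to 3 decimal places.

0.023

Likelihoods P(X=4 | ·): I: 0.0909091; II: 0.00215156.
Posterior ∝ prior × likelihood. Numerator for II: 0.5·0.00215156 = 0.00107578.
Normalizing constant: 0.5·0.0909091 + 0.5·0.00215156 = 0.0465303.
P(II | observation) = 0.00107578 / 0.0465303 = 0.02312.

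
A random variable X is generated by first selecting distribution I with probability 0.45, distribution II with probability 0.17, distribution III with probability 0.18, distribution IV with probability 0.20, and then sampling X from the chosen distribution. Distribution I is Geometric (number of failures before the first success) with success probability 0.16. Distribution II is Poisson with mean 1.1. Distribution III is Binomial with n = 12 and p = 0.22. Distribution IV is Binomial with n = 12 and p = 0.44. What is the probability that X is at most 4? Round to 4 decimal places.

0.6584

Conditional on each component, P(X ≤ 4): I: 0.581788; II: 0.994565; III: 0.897864; IV: 0.329616.
By total probability, P(X ≤ 4) = 0.45·0.581788 + 0.17·0.994565 + 0.18·0.897864 + 0.2·0.329616 = 0.658419.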